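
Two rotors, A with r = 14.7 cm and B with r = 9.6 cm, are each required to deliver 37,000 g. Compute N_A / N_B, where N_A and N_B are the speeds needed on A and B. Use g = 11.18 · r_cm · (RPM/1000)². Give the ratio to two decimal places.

At fixed RCF, N ∝ 1/√r, so N_A/N_B = √(r_B/r_A) = √(9.6/14.7) = √0.653061 = 0.8081.

0.81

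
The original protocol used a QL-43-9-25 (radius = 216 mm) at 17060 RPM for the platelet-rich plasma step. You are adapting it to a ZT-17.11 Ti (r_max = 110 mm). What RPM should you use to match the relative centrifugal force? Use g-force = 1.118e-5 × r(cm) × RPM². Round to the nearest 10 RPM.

≈ 23910 RPM

Original rotor: r = 216 mm = 21.6 cm
RCF_original = 1.118 × 10⁻⁵ × 21.6 × (17060)² = 1.118 × 10⁻⁵ × 21.6 × 291,043,600 ≈ 70,283.5 × g
Your rotor: r = 110 mm = 11.0 cm
70,283.5 = 1.118 × 10⁻⁵ × 11 × N²
N² = 70,283.5 / (12.298 × 10⁻⁵) = 571,503,497
N ≈ √571,503,497 ≈ 23,906.1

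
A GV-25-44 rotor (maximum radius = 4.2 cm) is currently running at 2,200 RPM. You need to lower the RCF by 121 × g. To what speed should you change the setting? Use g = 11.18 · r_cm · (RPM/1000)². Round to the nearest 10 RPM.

1500 RPM

Current RCF = 11.18 × 4.2 × (2.2)² = 11.18 × 4.2 × 4.84 ≈ 227.3 × g
Target RCF = 227.3 − 121 = 106.3 × g
(N/1000)² = 106.3 / 46.956 = 2.263821
N = 1000 × √2.263821 ≈ 1,504.6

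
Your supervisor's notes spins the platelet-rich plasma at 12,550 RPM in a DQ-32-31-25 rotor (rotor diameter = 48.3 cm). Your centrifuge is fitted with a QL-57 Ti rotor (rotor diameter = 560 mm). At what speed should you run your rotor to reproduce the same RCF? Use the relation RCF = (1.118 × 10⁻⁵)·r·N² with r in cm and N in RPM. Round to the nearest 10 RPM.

Original rotor: r = 48.3 / 2 = 24.15 cm
RCF = 1.118 × 10⁻⁵ × r × N²
RCF_original = 1.118 × 10⁻⁵ × 24.15 × (12550)² = 1.118 × 10⁻⁵ × 24.15 × 157,502,500 ≈ 42,525.2 × g
Your rotor: r = 560 mm / 2 = 280 mm = 28 cm
42,525.2 = 1.118 × 10⁻⁵ × 28 × N²
N² = 42,525.2 / (31.304 × 10⁻⁵) = 135,845,898
N ≈ √135,845,898 ≈ 11,655.3

11660 RPM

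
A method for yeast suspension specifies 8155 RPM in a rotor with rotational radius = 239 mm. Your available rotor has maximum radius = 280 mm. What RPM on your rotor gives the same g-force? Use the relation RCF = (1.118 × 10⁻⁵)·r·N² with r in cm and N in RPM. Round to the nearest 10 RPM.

7530 RPM

Original rotor: r = 239 mm = 23.9 cm
RCF = 1.118 × 10⁻⁵ × r × N²
RCF_original = 1.118 × 10⁻⁵ × 23.9 × (8155)² = 1.118 × 10⁻⁵ × 23.9 × 66,504,025 ≈ 17,770 × g
Your rotor: r = 280 mm = 28.0 cm
17,770 = 1.118 × 10⁻⁵ × 28 × N²
N² = 17,770 / (31.304 × 10⁻⁵) = 56,765,909
N ≈ √56,765,909 ≈ 7,534.3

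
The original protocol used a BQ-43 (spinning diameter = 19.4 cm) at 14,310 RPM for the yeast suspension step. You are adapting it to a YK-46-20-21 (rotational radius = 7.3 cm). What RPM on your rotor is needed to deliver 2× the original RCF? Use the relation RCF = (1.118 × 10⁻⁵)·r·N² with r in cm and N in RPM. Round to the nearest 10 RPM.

Original rotor: r = 19.4 / 2 = 9.7 cm
RCF_original = 1.118 × 10⁻⁵ × 9.7 × (14310)² = 1.118 × 10⁻⁵ × 9.7 × 204,776,100 ≈ 22,207.1 × g
Target RCF = 2 × 22,207.1 ≈ 44,414.2 × g
44,414.2 = 1.118 × 10⁻⁵ × 7.3 × N²
N² = 44,414.2 / (8.1614 × 10⁻⁵) = 544,198,299
N ≈ √544,198,299 ≈ 23,328.1

≈ 23330 RPM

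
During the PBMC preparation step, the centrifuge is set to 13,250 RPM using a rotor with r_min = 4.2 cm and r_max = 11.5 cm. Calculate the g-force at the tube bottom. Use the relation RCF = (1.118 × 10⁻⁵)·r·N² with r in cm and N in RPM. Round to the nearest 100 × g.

Use r_max = 11.5 cm.
RCF = 1.118 × 10⁻⁵ × r × N²
RCF = 1.118 × 10⁻⁵ × 11.5 × (13250)² = 1.118 × 10⁻⁵ × 11.5 × 175,562,500 ≈ 22,572.1 × g

RCF ≈ 22600 g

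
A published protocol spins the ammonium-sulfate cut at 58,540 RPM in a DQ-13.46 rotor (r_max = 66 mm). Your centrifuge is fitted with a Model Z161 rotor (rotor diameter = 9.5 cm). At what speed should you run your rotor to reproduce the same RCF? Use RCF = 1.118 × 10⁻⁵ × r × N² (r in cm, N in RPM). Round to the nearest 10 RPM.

≈ 69000 RPM

Original rotor: r = 66 mm = 6.6 cm
RCF_original = 1.118 × 10⁻⁵ × 6.6 × (58540)² = 1.118 × 10⁻⁵ × 6.6 × 3,426,931,600 ≈ 252,866.4 × g
Your rotor: r = 9.5 / 2 = 4.75 cm
252,866.4 = 1.118 × 10⁻⁵ × 4.75 × N²
N² = 252,866.4 / (5.3105 × 10⁻⁵) = 4,761,630,732
N ≈ √4,761,630,732 ≈ 69,004.6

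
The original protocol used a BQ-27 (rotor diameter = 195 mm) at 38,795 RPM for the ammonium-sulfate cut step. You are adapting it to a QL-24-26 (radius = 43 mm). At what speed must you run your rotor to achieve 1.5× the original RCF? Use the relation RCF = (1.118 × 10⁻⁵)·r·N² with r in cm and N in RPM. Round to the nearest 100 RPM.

71500 RPM

Original rotor: r = 195 mm / 2 = 97.5 mm = 9.75 cm
RCF_original = 1.118 × 10⁻⁵ × 9.75 × (38795)² = 1.118 × 10⁻⁵ × 9.75 × 1,505,052,025 ≈ 164,058.2 × g
Target RCF = 1.5 × 164,058.2 ≈ 246,087.3 × g
Your rotor: r = 43 mm = 4.3 cm
246,087.3 = 1.118 × 10⁻⁵ × 4.3 × N²
N² = 246,087.3 / (4.8074 × 10⁻⁵) = 5,118,927,071
N ≈ √5,118,927,071 ≈ 71,546.7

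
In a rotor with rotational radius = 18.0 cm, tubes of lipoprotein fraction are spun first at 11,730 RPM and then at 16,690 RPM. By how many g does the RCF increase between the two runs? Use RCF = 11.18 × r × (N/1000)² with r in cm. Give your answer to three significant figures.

≈ 28400 g

RCF₁ = 11.18 × 18 × (11.73)² = 11.18 × 18 × 137.5929 ≈ 27,689.2 × g
RCF₂ = 11.18 × 18 × (16.69)² = 11.18 × 18 × 278.5561 ≈ 56,056.6 × g
Increase = 56,056.6 − 27,689.2 = 28,367.4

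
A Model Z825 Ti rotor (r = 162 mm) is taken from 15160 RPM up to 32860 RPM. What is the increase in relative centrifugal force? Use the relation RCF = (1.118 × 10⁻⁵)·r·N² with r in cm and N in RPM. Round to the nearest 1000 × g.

r = 162 mm = 16.2 cm
RCF₁ = 1.118 × 10⁻⁵ × 16.2 × (15160)² = 1.118 × 10⁻⁵ × 16.2 × 229,825,600 ≈ 41,625.1 × g
RCF₂ = 1.118 × 10⁻⁵ × 16.2 × (32860)² = 1.118 × 10⁻⁵ × 16.2 × 1,079,779,600 ≈ 195,565.4 × g
Increase = 195,565.4 − 41,625.1 = 153,940.3

≈ 154000 g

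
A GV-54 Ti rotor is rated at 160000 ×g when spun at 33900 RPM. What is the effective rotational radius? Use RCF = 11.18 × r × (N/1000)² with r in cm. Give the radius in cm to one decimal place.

r ≈ 12.5 cm

RCF = 11.18 × r × (N/1000)²
160000 = 11.18 × r × (33.9)²
r = 160000 / (11.18 × 1149.21) = 160000 / 12848.17 ≈ 12.453 cm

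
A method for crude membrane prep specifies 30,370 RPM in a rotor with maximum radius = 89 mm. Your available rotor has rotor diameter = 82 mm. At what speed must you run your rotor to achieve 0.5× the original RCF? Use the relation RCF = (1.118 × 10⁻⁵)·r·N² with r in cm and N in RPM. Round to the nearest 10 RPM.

Original rotor: r = 89 mm = 8.9 cm
RCF = 1.118 × 10⁻⁵ × r × N²
RCF_original = 1.118 × 10⁻⁵ × 8.9 × (30370)² = 1.118 × 10⁻⁵ × 8.9 × 922,336,900 ≈ 91,774.4 × g
Target RCF = 0.5 × 91,774.4 ≈ 45,887.2 × g
Your rotor: r = 82 mm / 2 = 41 mm = 4.1 cm
45,887.2 = 1.118 × 10⁻⁵ × 4.1 × N²
N² = 45,887.2 / (4.5838 × 10⁻⁵) = 1,001,073,345
N ≈ √1,001,073,345 ≈ 31,639.7

31640 RPM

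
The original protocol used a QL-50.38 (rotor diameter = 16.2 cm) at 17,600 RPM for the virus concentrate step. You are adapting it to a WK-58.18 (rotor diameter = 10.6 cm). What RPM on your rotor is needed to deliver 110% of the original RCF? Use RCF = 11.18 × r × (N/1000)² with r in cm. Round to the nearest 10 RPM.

≈ 22820 RPM

Original rotor: r = 16.2 / 2 = 8.1 cm
RCF_original = 11.18 × 8.1 × (17.6)² = 11.18 × 8.1 × 309.76 ≈ 28,051.2 × g
Target RCF = 1.1 × 28,051.2 ≈ 30,856.3 × g
Your rotor: r = 10.6 / 2 = 5.3 cm
30,856.3 = 11.18 × 5.3 × (N/1000)²
(N/1000)² = 30,856.3 / 59.254 = 520.7463
N = 1000 × √520.7463 ≈ 22,819.9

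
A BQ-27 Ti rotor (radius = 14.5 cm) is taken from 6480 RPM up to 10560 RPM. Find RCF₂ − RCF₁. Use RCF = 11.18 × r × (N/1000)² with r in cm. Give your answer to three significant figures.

RCF₁ = 11.18 × 14.5 × (6.48)² = 11.18 × 14.5 × 41.9904 ≈ 6,807.1 × g
RCF₂ = 11.18 × 14.5 × (10.56)² = 11.18 × 14.5 × 111.5136 ≈ 18,077.5 × g
Increase = 18,077.5 − 6,807.1 = 11,270.4

≈ 11300 × g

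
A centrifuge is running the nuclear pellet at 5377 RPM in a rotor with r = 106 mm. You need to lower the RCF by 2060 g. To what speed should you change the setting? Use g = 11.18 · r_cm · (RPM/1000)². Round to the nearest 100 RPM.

3400 RPM

r = 106 mm = 10.6 cm
Current RCF = 11.18 × 10.6 × (5.377)² = 11.18 × 10.6 × 28.912129 ≈ 3,426.3 × g
Target RCF = 3,426.3 − 2,060 = 1,366.3 × g
(N/1000)² = 1,366.3 / 118.508 = 11.52918
N = 1000 × √11.52918 ≈ 3,395.5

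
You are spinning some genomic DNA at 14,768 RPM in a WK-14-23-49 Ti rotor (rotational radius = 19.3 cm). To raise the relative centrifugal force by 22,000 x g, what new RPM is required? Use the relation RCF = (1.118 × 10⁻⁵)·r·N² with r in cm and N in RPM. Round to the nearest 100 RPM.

17900 RPM

Current RCF = 1.118 × 10⁻⁵ × 19.3 × (14768)² = 1.118 × 10⁻⁵ × 19.3 × 218,093,824 ≈ 47,059 × g
Target RCF = 47,059 + 22,000 = 69,059 × g
N² = 69,059 / (21.5774 × 10⁻⁵) = 320,052,462
N ≈ √320,052,462 ≈ 17,890.0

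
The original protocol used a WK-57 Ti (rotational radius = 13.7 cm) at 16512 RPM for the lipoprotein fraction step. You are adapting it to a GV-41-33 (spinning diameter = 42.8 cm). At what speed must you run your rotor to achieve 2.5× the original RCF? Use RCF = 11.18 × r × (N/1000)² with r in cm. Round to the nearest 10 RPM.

20890 RPM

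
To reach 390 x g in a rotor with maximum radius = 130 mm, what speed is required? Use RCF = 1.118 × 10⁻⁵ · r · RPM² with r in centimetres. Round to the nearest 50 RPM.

1650 RPM

r = 130 mm = 13.0 cm
RCF = 1.118 × 10⁻⁵ × r × N²
390 = 1.118 × 10⁻⁵ × 13 × N²
N² = 390 / (14.534 × 10⁻⁵) = 2,683,363
N ≈ √2,683,363 ≈ 1,638.1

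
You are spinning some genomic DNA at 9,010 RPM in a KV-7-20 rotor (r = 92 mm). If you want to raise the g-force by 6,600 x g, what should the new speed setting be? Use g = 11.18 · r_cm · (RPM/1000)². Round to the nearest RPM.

12056 RPM

r = 92 mm = 9.2 cm
Current RCF = 11.18 × 9.2 × (9.01)² = 11.18 × 9.2 × 81.1801 ≈ 8,349.9 × g
Target RCF = 8,349.9 + 6,600 = 14,949.9 × g
(N/1000)² = 14,949.9 / 102.856 = 145.3479
N = 1000 × √145.3479 ≈ 12,056.0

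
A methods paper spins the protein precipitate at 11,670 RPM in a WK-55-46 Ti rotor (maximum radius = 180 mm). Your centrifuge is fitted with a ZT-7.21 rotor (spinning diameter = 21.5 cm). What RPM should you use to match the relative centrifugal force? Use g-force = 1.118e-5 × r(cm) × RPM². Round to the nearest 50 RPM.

Original rotor: r = 180 mm = 18.0 cm
RCF_original = 1.118 × 10⁻⁵ × 18 × (11670)² = 1.118 × 10⁻⁵ × 18 × 136,188,900 ≈ 27,406.7 × g
Your rotor: r = 21.5 / 2 = 10.75 cm
27,406.7 = 1.118 × 10⁻⁵ × 10.75 × N²
N² = 27,406.7 / (12.0185 × 10⁻⁵) = 228,037,609
N ≈ √228,037,609 ≈ 15,100.9

15100 RPM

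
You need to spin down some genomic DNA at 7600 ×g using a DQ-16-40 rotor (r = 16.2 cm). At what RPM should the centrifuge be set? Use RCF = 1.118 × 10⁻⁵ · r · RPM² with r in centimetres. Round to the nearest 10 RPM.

6480 RPM

RCF = 1.118 × 10⁻⁵ × r × N²
7,600 = 1.118 × 10⁻⁵ × 16.2 × N²
N² = 7,600 / (18.1116 × 10⁻⁵) = 41,962,057
N ≈ √41,962,057 ≈ 6,477.8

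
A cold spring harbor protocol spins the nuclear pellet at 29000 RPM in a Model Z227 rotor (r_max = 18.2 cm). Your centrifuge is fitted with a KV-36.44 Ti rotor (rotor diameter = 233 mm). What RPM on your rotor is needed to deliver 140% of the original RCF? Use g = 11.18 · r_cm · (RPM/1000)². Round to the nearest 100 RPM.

RCF_original = 11.18 × 18.2 × (29)² = 11.18 × 18.2 × 841 ≈ 171,123.3 × g
Target RCF = 1.4 × 171,123.3 ≈ 239,572.6 × g
Your rotor: r = 233 mm / 2 = 116.5 mm = 11.65 cm
239,572.6 = 11.18 × 11.65 × (N/1000)²
(N/1000)² = 239,572.6 / 130.247 = 1839.371
N = 1000 × √1839.371 ≈ 42,887.9

42900 RPM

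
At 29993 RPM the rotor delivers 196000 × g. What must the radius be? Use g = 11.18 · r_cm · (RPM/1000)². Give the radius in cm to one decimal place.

≈ 19.5 cm

RCF = 11.18 × r × (N/1000)²
196000 = 11.18 × r × (29.993)²
r = 196000 / (11.18 × 899.580049) = 196000 / 10057.3 ≈ 19.488 cm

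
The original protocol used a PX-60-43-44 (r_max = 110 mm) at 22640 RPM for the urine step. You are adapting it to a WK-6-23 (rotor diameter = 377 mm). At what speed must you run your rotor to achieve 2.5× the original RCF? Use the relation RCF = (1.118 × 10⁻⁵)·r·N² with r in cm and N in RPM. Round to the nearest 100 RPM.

Original rotor: r = 110 mm = 11.0 cm
RCF = 1.118 × 10⁻⁵ × r × N²
RCF_original = 1.118 × 10⁻⁵ × 11 × (22640)² = 1.118 × 10⁻⁵ × 11 × 512,569,600 ≈ 63,035.8 × g
Target RCF = 2.5 × 63,035.8 ≈ 157,589.5 × g
Your rotor: r = 377 mm / 2 = 188.5 mm = 18.85 cm
157,589.5 = 1.118 × 10⁻⁵ × 18.85 × N²
N² = 157,589.5 / (21.0743 × 10⁻⁵) = 747,780,472
N ≈ √747,780,472 ≈ 27,345.6

≈ 27300 RPM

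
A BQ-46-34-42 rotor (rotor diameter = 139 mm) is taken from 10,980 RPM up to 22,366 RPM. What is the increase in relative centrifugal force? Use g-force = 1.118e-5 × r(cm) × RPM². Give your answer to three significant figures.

r = 139 mm / 2 = 69.5 mm = 6.95 cm
RCF₁ = 1.118 × 10⁻⁵ × 6.95 × (10980)² = 1.118 × 10⁻⁵ × 6.95 × 120,560,400 ≈ 9,367.7 × g
RCF₂ = 1.118 × 10⁻⁵ × 6.95 × (22366)² = 1.118 × 10⁻⁵ × 6.95 × 500,237,956 ≈ 38,869 × g
Increase = 38,869 − 9,367.7 = 29,501.3

29500 g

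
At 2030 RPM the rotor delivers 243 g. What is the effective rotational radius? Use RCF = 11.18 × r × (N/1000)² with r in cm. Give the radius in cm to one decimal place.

≈ 5.3 cm

RCF = 11.18 × r × (N/1000)²
243 = 11.18 × r × (2.03)²
r = 243 / (11.18 × 4.1209) = 243 / 46.07166 ≈ 5.274 cm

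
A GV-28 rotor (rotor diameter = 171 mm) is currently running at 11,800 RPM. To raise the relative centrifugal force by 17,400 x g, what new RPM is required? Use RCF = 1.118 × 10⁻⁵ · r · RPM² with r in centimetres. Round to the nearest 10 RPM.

≈ 17920 RPM

r = 171 mm / 2 = 85.5 mm = 8.55 cm
Current RCF = 1.118 × 10⁻⁵ × 8.55 × (11800)² = 1.118 × 10⁻⁵ × 8.55 × 139,240,000 ≈ 13,309.8 × g
Target RCF = 13,309.8 + 17,400 = 30,709.8 × g
N² = 30,709.8 / (9.5589 × 10⁻⁵) = 321,269,184
N ≈ √321,269,184 ≈ 17,924.0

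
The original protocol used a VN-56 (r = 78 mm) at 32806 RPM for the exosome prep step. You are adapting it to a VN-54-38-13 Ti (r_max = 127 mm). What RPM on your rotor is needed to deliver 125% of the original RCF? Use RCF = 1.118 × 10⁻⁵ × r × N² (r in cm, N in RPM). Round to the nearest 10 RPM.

Original rotor: r = 78 mm = 7.8 cm
RCF_original = 1.118 × 10⁻⁵ × 7.8 × (32806)² = 1.118 × 10⁻⁵ × 7.8 × 1,076,233,636 ≈ 93,851.9 × g
Target RCF = 1.25 × 93,851.9 ≈ 117,314.9 × g
Your rotor: r = 127 mm = 12.7 cm
117,314.9 = 1.118 × 10⁻⁵ × 12.7 × N²
N² = 117,314.9 / (14.1986 × 10⁻⁵) = 826,242,728
N ≈ √826,242,728 ≈ 28,744.4

28740 RPM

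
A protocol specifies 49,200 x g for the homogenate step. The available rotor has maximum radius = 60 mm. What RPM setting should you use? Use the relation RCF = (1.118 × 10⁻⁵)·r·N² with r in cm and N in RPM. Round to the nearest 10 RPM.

27080 RPM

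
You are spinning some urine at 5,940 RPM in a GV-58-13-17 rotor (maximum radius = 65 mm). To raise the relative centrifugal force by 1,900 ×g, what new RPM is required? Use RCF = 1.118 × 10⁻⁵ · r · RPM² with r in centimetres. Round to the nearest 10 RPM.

r = 65 mm = 6.5 cm
Current RCF = 1.118 × 10⁻⁵ × 6.5 × (5940)² = 1.118 × 10⁻⁵ × 6.5 × 35,283,600 ≈ 2,564.1 × g
Target RCF = 2,564.1 + 1,900 = 4,464.1 × g
N² = 4,464.1 / (7.267 × 10⁻⁵) = 61,429,751
N ≈ √61,429,751 ≈ 7,837.7

N₂ ≈ 7840 RPM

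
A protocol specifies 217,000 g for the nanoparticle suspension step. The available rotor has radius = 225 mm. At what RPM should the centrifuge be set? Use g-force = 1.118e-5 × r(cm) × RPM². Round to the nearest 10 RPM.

N ≈ 29370 RPM

r = 225 mm = 22.5 cm
217,000 = 1.118 × 10⁻⁵ × 22.5 × N²
N² = 217,000 / (25.155 × 10⁻⁵) = 862,651,560
N ≈ √862,651,560 ≈ 29,370.9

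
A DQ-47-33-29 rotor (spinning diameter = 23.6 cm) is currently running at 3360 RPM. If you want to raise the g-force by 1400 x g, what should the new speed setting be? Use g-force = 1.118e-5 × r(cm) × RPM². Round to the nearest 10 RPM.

≈ 4680 RPM

r = 23.6 / 2 = 11.8 cm
Current RCF = 1.118 × 10⁻⁵ × 11.8 × (3360)² = 1.118 × 10⁻⁵ × 11.8 × 11,289,600 ≈ 1,489.4 × g
Target RCF = 1,489.4 + 1,400 = 2,889.4 × g
N² = 2,889.4 / (13.1924 × 10⁻⁵) = 21,902,004
N ≈ √21,902,004 ≈ 4,680.0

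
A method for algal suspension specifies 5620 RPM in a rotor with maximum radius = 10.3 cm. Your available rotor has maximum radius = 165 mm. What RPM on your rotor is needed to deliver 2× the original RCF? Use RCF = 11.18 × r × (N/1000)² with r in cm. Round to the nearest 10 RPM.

≈ 6280 RPM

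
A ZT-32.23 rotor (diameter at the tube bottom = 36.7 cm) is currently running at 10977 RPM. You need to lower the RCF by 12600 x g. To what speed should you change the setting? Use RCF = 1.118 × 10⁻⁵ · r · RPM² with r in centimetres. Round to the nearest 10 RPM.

r = 36.7 / 2 = 18.35 cm
Current RCF = 1.118 × 10⁻⁵ × 18.35 × (10977)² = 1.118 × 10⁻⁵ × 18.35 × 120,494,529 ≈ 24,719.8 × g
Target RCF = 24,719.8 − 12,600 = 12,119.8 × g
N² = 12,119.8 / (20.5153 × 10⁻⁵) = 59,076,884
N ≈ √59,076,884 ≈ 7,686.1

7690 RPM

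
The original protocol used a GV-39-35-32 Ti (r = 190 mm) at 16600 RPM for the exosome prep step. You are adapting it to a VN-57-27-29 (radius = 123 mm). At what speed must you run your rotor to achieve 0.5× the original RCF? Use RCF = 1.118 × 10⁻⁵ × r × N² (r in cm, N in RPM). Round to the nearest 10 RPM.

14590 RPM

Original rotor: r = 190 mm = 19.0 cm
RCF = 1.118 × 10⁻⁵ × r × N²
RCF_original = 1.118 × 10⁻⁵ × 19 × (16600)² = 1.118 × 10⁻⁵ × 19 × 275,560,000 ≈ 58,534.5 × g
Target RCF = 0.5 × 58,534.5 ≈ 29,267.2 × g
Your rotor: r = 123 mm = 12.3 cm
29,267.2 = 1.118 × 10⁻⁵ × 12.3 × N²
N² = 29,267.2 / (13.7514 × 10⁻⁵) = 212,830,694
N ≈ √212,830,694 ≈ 14,588.7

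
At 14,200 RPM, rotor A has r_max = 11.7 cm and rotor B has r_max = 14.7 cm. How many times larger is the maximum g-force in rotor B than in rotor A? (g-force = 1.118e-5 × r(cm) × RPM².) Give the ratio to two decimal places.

1.26

At fixed N, RCF ∝ r, so RCF_B/RCF_A = r_B/r_A = 14.7 / 11.7 = 1.2564.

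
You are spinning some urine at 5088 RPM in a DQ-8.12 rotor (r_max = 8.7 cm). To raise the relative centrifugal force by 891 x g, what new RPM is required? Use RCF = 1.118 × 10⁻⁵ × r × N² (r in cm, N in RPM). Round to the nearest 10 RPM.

Current RCF = 1.118 × 10⁻⁵ × 8.7 × (5088)² = 1.118 × 10⁻⁵ × 8.7 × 25,887,744 ≈ 2,518 × g
Target RCF = 2,518 + 891 = 3,409 × g
N² = 3,409 / (9.7266 × 10⁻⁵) = 35,048,218
N ≈ √35,048,218 ≈ 5,920.2

≈ 5920 RPM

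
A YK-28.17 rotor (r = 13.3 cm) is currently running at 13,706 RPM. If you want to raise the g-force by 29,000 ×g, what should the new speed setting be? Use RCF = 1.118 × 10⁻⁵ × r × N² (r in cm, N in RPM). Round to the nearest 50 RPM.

N₂ ≈ 19550 RPM

Current RCF = 1.118 × 10⁻⁵ × 13.3 × (13706)² = 1.118 × 10⁻⁵ × 13.3 × 187,854,436 ≈ 27,932.8 × g
Target RCF = 27,932.8 + 29,000 = 56,932.8 × g
N² = 56,932.8 / (14.8694 × 10⁻⁵) = 382,885,658
N ≈ √382,885,658 ≈ 19,567.5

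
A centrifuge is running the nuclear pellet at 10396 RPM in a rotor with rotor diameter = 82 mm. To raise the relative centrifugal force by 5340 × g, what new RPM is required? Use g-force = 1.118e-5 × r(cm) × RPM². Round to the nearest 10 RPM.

N₂ ≈ 14990 RPM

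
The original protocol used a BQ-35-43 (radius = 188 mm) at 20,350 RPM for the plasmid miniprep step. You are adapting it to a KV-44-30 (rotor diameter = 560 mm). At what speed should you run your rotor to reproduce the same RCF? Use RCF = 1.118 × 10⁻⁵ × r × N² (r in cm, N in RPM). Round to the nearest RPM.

≈ 16675 RPM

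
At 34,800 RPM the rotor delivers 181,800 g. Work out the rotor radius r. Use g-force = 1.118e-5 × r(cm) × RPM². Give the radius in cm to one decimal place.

181800 = 1.118 × 10⁻⁵ × r × (34800)²
r = 181800 / (1.118 × 10⁻⁵ × 1,211,040,000) = 181800 / 13539.43 ≈ 13.427 cm

13.4 cm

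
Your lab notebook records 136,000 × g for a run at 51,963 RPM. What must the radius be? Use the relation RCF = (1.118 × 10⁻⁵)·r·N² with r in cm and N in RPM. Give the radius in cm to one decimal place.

≈ 4.5 cm

136000 = 1.118 × 10⁻⁵ × r × (51963)²
r = 136000 / (1.118 × 10⁻⁵ × 2,700,153,369) = 136000 / 30187.71 ≈ 4.505 cm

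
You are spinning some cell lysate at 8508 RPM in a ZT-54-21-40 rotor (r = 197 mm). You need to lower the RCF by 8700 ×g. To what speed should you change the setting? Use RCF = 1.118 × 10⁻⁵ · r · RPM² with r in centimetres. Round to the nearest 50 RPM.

≈ 5750 RPM

r = 197 mm = 19.7 cm
Current RCF = 1.118 × 10⁻⁵ × 19.7 × (8508)² = 1.118 × 10⁻⁵ × 19.7 × 72,386,064 ≈ 15,942.7 × g
Target RCF = 15,942.7 − 8,700 = 7,242.7 × g
N² = 7,242.7 / (22.0246 × 10⁻⁵) = 32,884,593
N ≈ √32,884,593 ≈ 5,734.5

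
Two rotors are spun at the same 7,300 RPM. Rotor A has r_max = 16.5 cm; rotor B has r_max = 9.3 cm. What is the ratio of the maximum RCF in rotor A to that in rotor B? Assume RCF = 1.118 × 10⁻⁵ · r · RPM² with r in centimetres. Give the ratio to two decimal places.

1.77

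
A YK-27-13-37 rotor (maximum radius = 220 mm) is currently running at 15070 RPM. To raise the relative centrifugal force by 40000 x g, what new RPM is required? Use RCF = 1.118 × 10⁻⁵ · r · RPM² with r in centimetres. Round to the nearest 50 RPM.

r = 220 mm = 22.0 cm
Current RCF = 1.118 × 10⁻⁵ × 22 × (15070)² = 1.118 × 10⁻⁵ × 22 × 227,104,900 ≈ 55,858.7 × g
Target RCF = 55,858.7 + 40,000 = 95,858.7 × g
N² = 95,858.7 / (24.596 × 10⁻⁵) = 389,732,883
N ≈ √389,732,883 ≈ 19,741.7

19750 RPM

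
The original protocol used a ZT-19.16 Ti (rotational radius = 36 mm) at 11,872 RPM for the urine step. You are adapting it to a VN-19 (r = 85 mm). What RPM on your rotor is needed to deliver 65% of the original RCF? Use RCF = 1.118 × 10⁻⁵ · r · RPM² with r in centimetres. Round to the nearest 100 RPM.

Original rotor: r = 36 mm = 3.6 cm
RCF = 1.118 × 10⁻⁵ × r × N²
RCF_original = 1.118 × 10⁻⁵ × 3.6 × (11872)² = 1.118 × 10⁻⁵ × 3.6 × 140,944,384 ≈ 5,672.7 × g
Target RCF = 0.65 × 5,672.7 ≈ 3,687.3 × g
Your rotor: r = 85 mm = 8.5 cm
3,687.3 = 1.118 × 10⁻⁵ × 8.5 × N²
N² = 3,687.3 / (9.503 × 10⁻⁵) = 38,801,431
N ≈ √38,801,431 ≈ 6,229.1

6200 RPM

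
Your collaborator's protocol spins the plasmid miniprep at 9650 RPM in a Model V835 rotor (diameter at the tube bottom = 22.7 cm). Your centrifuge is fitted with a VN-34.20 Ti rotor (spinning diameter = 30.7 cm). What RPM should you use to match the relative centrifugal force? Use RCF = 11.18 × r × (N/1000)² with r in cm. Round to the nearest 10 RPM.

Original rotor: r = 22.7 / 2 = 11.35 cm
RCF_original = 11.18 × 11.35 × (9.65)² = 11.18 × 11.35 × 93.1225 ≈ 11,816.6 × g
Your rotor: r = 30.7 / 2 = 15.35 cm
11,816.6 = 11.18 × 15.35 × (N/1000)²
(N/1000)² = 11,816.6 / 171.613 = 68.85609
N = 1000 × √68.85609 ≈ 8,298.0

8300 RPM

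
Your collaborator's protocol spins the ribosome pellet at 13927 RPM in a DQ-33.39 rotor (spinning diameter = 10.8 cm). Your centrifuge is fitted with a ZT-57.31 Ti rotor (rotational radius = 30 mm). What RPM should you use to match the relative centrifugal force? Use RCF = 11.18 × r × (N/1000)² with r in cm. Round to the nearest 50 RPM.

≈ 18700 RPM

Original rotor: r = 10.8 / 2 = 5.4 cm
RCF = 11.18 × r × (N/1000)²
RCF_original = 11.18 × 5.4 × (13.927)² = 11.18 × 5.4 × 193.961329 ≈ 11,709.8 × g
Your rotor: r = 30 mm = 3.0 cm
11,709.8 = 11.18 × 3 × (N/1000)²
(N/1000)² = 11,709.8 / 33.54 = 349.1294
N = 1000 × √349.1294 ≈ 18,685.0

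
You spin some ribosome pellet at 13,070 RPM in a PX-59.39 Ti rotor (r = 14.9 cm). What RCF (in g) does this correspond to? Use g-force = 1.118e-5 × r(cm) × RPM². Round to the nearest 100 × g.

RCF = 1.118 × 10⁻⁵ × r × N²
RCF = 1.118 × 10⁻⁵ × 14.9 × (13070)² = 1.118 × 10⁻⁵ × 14.9 × 170,824,900 ≈ 28,456.4 × g

RCF ≈ 28500 g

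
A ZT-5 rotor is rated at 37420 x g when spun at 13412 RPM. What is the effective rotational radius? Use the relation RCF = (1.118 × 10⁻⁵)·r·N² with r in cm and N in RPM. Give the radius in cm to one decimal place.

≈ 18.6 cm

37420 = 1.118 × 10⁻⁵ × r × (13412)²
r = 37420 / (1.118 × 10⁻⁵ × 179,881,744) = 37420 / 2011.078 ≈ 18.607 cm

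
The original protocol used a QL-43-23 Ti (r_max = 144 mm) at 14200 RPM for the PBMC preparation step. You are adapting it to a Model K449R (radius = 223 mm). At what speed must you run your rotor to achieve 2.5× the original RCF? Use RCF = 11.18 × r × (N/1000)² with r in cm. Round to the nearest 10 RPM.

Original rotor: r = 144 mm = 14.4 cm
RCF_original = 11.18 × 14.4 × (14.2)² = 11.18 × 14.4 × 201.64 ≈ 32,462.4 × g
Target RCF = 2.5 × 32,462.4 ≈ 81,156 × g
Your rotor: r = 223 mm = 22.3 cm
81,156 = 11.18 × 22.3 × (N/1000)²
(N/1000)² = 81,156 / 249.314 = 325.5172
N = 1000 × √325.5172 ≈ 18,042.1

18040 RPM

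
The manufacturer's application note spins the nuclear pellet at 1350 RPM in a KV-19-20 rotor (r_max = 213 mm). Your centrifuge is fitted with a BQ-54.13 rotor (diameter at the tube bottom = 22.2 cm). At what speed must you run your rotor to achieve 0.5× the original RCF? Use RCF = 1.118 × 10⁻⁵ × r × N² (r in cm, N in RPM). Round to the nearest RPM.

1322 RPM

Original rotor: r = 213 mm = 21.3 cm
RCF = 1.118 × 10⁻⁵ × r × N²
RCF_original = 1.118 × 10⁻⁵ × 21.3 × (1350)² = 1.118 × 10⁻⁵ × 21.3 × 1,822,500 ≈ 434 × g
Target RCF = 0.5 × 434 ≈ 217 × g
Your rotor: r = 22.2 / 2 = 11.1 cm
217 = 1.118 × 10⁻⁵ × 11.1 × N²
N² = 217 / (12.4098 × 10⁻⁵) = 1,748,618
N ≈ √1,748,618 ≈ 1,322.4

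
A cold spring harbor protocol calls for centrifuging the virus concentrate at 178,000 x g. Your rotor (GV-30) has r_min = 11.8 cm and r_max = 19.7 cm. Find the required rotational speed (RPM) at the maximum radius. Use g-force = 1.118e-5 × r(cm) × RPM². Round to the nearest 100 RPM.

Use r_max = 19.7 cm.
RCF = 1.118 × 10⁻⁵ × r × N²
178,000 = 1.118 × 10⁻⁵ × 19.7 × N²
N² = 178,000 / (22.0246 × 10⁻⁵) = 808,187,209
N ≈ √808,187,209 ≈ 28,428.6

N ≈ 28400 RPM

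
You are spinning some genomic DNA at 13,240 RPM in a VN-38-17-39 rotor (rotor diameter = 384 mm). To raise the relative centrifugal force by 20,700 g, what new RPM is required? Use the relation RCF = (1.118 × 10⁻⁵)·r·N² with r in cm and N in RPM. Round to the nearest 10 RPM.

N₂ ≈ 16480 RPM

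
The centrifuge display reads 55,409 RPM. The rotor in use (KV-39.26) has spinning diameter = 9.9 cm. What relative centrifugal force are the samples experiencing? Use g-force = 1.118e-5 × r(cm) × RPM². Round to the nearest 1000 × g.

170000 x g

r = 9.9 / 2 = 4.95 cm
RCF = 1.118 × 10⁻⁵ × 4.95 × (55409)² = 1.118 × 10⁻⁵ × 4.95 × 3,070,157,281 ≈ 169,905.6 × g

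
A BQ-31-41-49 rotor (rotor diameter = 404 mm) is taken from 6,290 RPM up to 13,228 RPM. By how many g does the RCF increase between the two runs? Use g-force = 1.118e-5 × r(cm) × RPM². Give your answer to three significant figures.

30600 g

r = 404 mm / 2 = 202 mm = 20.2 cm
RCF₁ = 1.118 × 10⁻⁵ × 20.2 × (6290)² = 1.118 × 10⁻⁵ × 20.2 × 39,564,100 ≈ 8,935 × g
RCF₂ = 1.118 × 10⁻⁵ × 20.2 × (13228)² = 1.118 × 10⁻⁵ × 20.2 × 174,979,984 ≈ 39,516.8 × g
Increase = 39,516.8 − 8,935 = 30,581.8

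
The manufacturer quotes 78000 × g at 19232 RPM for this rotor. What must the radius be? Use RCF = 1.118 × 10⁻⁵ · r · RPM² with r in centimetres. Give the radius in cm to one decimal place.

78000 = 1.118 × 10⁻⁵ × r × (19232)²
r = 78000 / (1.118 × 10⁻⁵ × 369,869,824) = 78000 / 4135.145 ≈ 18.863 cm

18.9 cm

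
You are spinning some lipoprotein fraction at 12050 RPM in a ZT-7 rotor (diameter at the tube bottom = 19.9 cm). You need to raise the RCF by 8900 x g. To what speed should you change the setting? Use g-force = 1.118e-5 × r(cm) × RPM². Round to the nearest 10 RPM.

15010 RPM

r = 19.9 / 2 = 9.95 cm
Current RCF = 1.118 × 10⁻⁵ × 9.95 × (12050)² = 1.118 × 10⁻⁵ × 9.95 × 145,202,500 ≈ 16,152.5 × g
Target RCF = 16,152.5 + 8,900 = 25,052.5 × g
N² = 25,052.5 / (11.1241 × 10⁻⁵) = 225,209,230
N ≈ √225,209,230 ≈ 15,007.0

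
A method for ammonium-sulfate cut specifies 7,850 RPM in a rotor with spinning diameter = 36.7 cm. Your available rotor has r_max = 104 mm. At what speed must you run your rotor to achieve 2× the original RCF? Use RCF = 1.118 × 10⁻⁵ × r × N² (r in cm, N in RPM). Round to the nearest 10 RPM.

≈ 14750 RPM

Original rotor: r = 36.7 / 2 = 18.35 cm
RCF_original = 1.118 × 10⁻⁵ × 18.35 × (7850)² = 1.118 × 10⁻⁵ × 18.35 × 61,622,500 ≈ 12,642 × g
Target RCF = 2 × 12,642 ≈ 25,284 × g
Your rotor: r = 104 mm = 10.4 cm
25,284 = 1.118 × 10⁻⁵ × 10.4 × N²
N² = 25,284 / (11.6272 × 10⁻⁵) = 217,455,621
N ≈ √217,455,621 ≈ 14,746.4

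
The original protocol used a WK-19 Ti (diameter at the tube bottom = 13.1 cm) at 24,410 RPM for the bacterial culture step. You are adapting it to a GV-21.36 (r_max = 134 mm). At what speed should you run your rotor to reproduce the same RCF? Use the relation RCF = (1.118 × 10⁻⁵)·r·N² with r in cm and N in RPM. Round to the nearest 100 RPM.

≈ 17100 RPM

Original rotor: r = 13.1 / 2 = 6.55 cm
RCF_original = 1.118 × 10⁻⁵ × 6.55 × (24410)² = 1.118 × 10⁻⁵ × 6.55 × 595,848,100 ≈ 43,633.4 × g
Your rotor: r = 134 mm = 13.4 cm
43,633.4 = 1.118 × 10⁻⁵ × 13.4 × N²
N² = 43,633.4 / (14.9812 × 10⁻⁵) = 291,254,372
N ≈ √291,254,372 ≈ 17,066.2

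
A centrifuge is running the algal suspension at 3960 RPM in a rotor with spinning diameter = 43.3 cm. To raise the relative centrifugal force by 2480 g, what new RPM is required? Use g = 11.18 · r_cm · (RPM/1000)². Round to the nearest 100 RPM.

≈ 5100 RPM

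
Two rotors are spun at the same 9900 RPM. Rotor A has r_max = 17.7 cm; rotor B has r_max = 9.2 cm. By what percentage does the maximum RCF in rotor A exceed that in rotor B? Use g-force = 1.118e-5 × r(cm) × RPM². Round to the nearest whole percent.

At equal RPM, RCF scales linearly with r: ratio = 17.7 / 9.2 = 1.9239.
So rotor A delivers 92.4% more g-force.

92%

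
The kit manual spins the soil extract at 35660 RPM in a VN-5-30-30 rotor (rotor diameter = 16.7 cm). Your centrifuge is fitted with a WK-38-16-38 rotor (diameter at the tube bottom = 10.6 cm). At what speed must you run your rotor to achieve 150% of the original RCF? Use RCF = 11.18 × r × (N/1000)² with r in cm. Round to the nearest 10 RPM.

Original rotor: r = 16.7 / 2 = 8.35 cm
RCF_original = 11.18 × 8.35 × (35.66)² = 11.18 × 8.35 × 1,271.6356 ≈ 118,711 × g
Target RCF = 1.5 × 118,711 ≈ 178,066.5 × g
Your rotor: r = 10.6 / 2 = 5.3 cm
178,066.5 = 11.18 × 5.3 × (N/1000)²
(N/1000)² = 178,066.5 / 59.254 = 3005.139
N = 1000 × √3005.139 ≈ 54,819.1

54820 RPM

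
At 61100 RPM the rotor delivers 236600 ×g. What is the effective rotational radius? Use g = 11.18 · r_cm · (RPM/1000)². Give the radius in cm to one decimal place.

r ≈ 5.7 cm

236600 = 11.18 × r × (61.1)²
r = 236600 / (11.18 × 3733.21) = 236600 / 41737.29 ≈ 5.669 cm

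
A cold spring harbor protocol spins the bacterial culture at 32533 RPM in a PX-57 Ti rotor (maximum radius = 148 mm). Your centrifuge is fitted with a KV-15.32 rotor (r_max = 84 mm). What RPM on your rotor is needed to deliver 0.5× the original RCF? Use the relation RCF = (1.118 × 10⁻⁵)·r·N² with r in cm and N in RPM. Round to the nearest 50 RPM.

Original rotor: r = 148 mm = 14.8 cm
RCF_original = 1.118 × 10⁻⁵ × 14.8 × (32533)² = 1.118 × 10⁻⁵ × 14.8 × 1,058,396,089 ≈ 175,126.5 × g
Target RCF = 0.5 × 175,126.5 ≈ 87,563.2 × g
Your rotor: r = 84 mm = 8.4 cm
87,563.2 = 1.118 × 10⁻⁵ × 8.4 × N²
N² = 87,563.2 / (9.3912 × 10⁻⁵) = 932,396,286
N ≈ √932,396,286 ≈ 30,535.2

≈ 30550 RPM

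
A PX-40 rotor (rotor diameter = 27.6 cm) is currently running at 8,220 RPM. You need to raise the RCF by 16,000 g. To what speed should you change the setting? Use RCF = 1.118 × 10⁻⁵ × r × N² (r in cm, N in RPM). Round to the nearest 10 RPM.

r = 27.6 / 2 = 13.8 cm
Current RCF = 1.118 × 10⁻⁵ × 13.8 × (8220)² = 1.118 × 10⁻⁵ × 13.8 × 67,568,400 ≈ 10,424.7 × g
Target RCF = 10,424.7 + 16,000 = 26,424.7 × g
N² = 26,424.7 / (15.4284 × 10⁻⁵) = 171,273,107
N ≈ √171,273,107 ≈ 13,087.1

N₂ ≈ 13090 RPM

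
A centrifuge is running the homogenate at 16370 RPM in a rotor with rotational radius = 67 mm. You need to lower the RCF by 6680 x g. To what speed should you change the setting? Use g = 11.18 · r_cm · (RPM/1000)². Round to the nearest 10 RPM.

r = 67 mm = 6.7 cm
Current RCF = 11.18 × 6.7 × (16.37)² = 11.18 × 6.7 × 267.9769 ≈ 20,073.1 × g
Target RCF = 20,073.1 − 6,680 = 13,393.1 × g
(N/1000)² = 13,393.1 / 74.906 = 178.7988
N = 1000 × √178.7988 ≈ 13,371.6

≈ 13370 RPM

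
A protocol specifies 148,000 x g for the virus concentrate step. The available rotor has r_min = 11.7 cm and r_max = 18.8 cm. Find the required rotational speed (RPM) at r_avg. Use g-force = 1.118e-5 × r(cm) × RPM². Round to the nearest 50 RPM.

N ≈ 29450 RPM

r_avg = (11.7 + 18.8) / 2 = 15.25 cm
148,000 = 1.118 × 10⁻⁵ × 15.25 × N²
N² = 148,000 / (17.0495 × 10⁻⁵) = 868,060,647
N ≈ √868,060,647 ≈ 29,462.9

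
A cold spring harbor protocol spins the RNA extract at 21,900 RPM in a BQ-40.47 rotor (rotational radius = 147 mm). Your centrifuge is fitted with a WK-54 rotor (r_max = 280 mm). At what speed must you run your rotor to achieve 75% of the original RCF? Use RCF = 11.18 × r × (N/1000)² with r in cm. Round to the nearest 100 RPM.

≈ 13700 RPM

Original rotor: r = 147 mm = 14.7 cm
RCF = 11.18 × r × (N/1000)²
RCF_original = 11.18 × 14.7 × (21.9)² = 11.18 × 14.7 × 479.61 ≈ 78,822 × g
Target RCF = 0.75 × 78,822 ≈ 59,116.5 × g
Your rotor: r = 280 mm = 28.0 cm
59,116.5 = 11.18 × 28 × (N/1000)²
(N/1000)² = 59,116.5 / 313.04 = 188.8465
N = 1000 × √188.8465 ≈ 13,742.1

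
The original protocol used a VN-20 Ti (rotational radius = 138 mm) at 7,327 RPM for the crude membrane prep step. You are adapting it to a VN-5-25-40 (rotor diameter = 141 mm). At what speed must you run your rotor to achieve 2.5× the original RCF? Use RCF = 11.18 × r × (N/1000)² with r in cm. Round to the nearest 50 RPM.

16200 RPM

Original rotor: r = 138 mm = 13.8 cm
RCF_original = 11.18 × 13.8 × (7.327)² = 11.18 × 13.8 × 53.684929 ≈ 8,282.7 × g
Target RCF = 2.5 × 8,282.7 ≈ 20,706.8 × g
Your rotor: r = 141 mm / 2 = 70.5 mm = 7.05 cm
20,706.8 = 11.18 × 7.05 × (N/1000)²
(N/1000)² = 20,706.8 / 78.819 = 262.7133
N = 1000 × √262.7133 ≈ 16,208.4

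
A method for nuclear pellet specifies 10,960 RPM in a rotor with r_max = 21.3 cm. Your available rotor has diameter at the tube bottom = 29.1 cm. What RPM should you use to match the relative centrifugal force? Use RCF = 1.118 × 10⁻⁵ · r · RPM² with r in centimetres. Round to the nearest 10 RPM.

13260 RPM

RCF_original = 1.118 × 10⁻⁵ × 21.3 × (10960)² = 1.118 × 10⁻⁵ × 21.3 × 120,121,600 ≈ 28,605 × g
Your rotor: r = 29.1 / 2 = 14.55 cm
28,605 = 1.118 × 10⁻⁵ × 14.55 × N²
N² = 28,605 / (16.2669 × 10⁻⁵) = 175,847,887
N ≈ √175,847,887 ≈ 13,260.8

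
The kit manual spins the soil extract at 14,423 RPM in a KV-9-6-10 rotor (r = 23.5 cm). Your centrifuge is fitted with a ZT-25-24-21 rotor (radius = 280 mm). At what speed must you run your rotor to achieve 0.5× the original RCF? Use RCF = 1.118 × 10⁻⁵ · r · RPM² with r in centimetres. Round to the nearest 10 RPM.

RCF_original = 1.118 × 10⁻⁵ × 23.5 × (14423)² = 1.118 × 10⁻⁵ × 23.5 × 208,022,929 ≈ 54,653.9 × g
Target RCF = 0.5 × 54,653.9 ≈ 27,327 × g
Your rotor: r = 280 mm = 28.0 cm
27,327 = 1.118 × 10⁻⁵ × 28 × N²
N² = 27,327 / (31.304 × 10⁻⁵) = 87,295,553
N ≈ √87,295,553 ≈ 9,343.2

9340 RPM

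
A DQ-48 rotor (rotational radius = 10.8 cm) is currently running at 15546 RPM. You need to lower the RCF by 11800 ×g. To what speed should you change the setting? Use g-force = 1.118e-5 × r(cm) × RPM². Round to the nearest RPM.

≈ 11998 RPM

Current RCF = 1.118 × 10⁻⁵ × 10.8 × (15546)² = 1.118 × 10⁻⁵ × 10.8 × 241,678,116 ≈ 29,181.2 × g
Target RCF = 29,181.2 − 11,800 = 17,381.2 × g
N² = 17,381.2 / (12.0744 × 10⁻⁵) = 143,950,838
N ≈ √143,950,838 ≈ 11,998.0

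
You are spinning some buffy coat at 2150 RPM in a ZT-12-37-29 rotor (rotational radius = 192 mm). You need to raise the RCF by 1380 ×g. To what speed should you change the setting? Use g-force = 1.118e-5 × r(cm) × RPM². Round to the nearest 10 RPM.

3320 RPM

r = 192 mm = 19.2 cm
Current RCF = 1.118 × 10⁻⁵ × 19.2 × (2150)² = 1.118 × 10⁻⁵ × 19.2 × 4,622,500 ≈ 992.2 × g
Target RCF = 992.2 + 1,380 = 2,372.2 × g
N² = 2,372.2 / (21.4656 × 10⁻⁵) = 11,051,170
N ≈ √11,051,170 ≈ 3,324.3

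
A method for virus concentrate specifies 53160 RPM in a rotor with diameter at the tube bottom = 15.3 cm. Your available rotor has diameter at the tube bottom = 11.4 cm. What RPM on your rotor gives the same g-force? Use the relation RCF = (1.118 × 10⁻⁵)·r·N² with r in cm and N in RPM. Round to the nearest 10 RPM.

Original rotor: r = 15.3 / 2 = 7.65 cm
RCF = 1.118 × 10⁻⁵ × r × N²
RCF_original = 1.118 × 10⁻⁵ × 7.65 × (53160)² = 1.118 × 10⁻⁵ × 7.65 × 2,825,985,600 ≈ 241,698.1 × g
Your rotor: r = 11.4 / 2 = 5.7 cm
241,698.1 = 1.118 × 10⁻⁵ × 5.7 × N²
N² = 241,698.1 / (6.3726 × 10⁻⁵) = 3,792,770,612
N ≈ √3,792,770,612 ≈ 61,585.5

≈ 61590 RPM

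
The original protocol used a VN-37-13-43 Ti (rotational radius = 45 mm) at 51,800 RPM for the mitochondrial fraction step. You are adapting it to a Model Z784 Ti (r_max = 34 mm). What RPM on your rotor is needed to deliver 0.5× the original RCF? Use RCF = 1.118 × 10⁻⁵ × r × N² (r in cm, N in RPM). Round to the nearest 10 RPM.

Original rotor: r = 45 mm = 4.5 cm
RCF_original = 1.118 × 10⁻⁵ × 4.5 × (51800)² = 1.118 × 10⁻⁵ × 4.5 × 2,683,240,000 ≈ 134,993.8 × g
Target RCF = 0.5 × 134,993.8 ≈ 67,496.9 × g
Your rotor: r = 34 mm = 3.4 cm
67,496.9 = 1.118 × 10⁻⁵ × 3.4 × N²
N² = 67,496.9 / (3.8012 × 10⁻⁵) = 1,775,673,472
N ≈ √1,775,673,472 ≈ 42,138.7

42140 RPM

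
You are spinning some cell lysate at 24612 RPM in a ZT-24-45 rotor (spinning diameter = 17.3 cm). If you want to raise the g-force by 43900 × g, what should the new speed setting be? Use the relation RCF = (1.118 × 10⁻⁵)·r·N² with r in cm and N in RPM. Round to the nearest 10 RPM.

r = 17.3 / 2 = 8.65 cm
Current RCF = 1.118 × 10⁻⁵ × 8.65 × (24612)² = 1.118 × 10⁻⁵ × 8.65 × 605,750,544 ≈ 58,580.3 × g
Target RCF = 58,580.3 + 43,900 = 102,480.3 × g
N² = 102,480.3 / (9.6707 × 10⁻⁵) = 1,059,698,884
N ≈ √1,059,698,884 ≈ 32,553.0

N₂ ≈ 32550 RPM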